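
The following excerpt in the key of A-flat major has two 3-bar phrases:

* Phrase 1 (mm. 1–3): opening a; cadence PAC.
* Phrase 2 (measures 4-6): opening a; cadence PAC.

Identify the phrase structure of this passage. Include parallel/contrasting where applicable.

repeated phrase

Both phrases have the same opening (a) and the same cadence (perfect authentic cadence): the second is a restatement, not a consequent, so this is a repeated phrase rather than a period.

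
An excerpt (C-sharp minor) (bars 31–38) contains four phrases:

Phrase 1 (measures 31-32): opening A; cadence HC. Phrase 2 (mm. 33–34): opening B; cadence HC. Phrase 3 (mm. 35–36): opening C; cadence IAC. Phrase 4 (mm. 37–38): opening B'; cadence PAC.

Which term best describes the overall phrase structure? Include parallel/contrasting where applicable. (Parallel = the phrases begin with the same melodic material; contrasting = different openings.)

contrasting double period

Four phrases in two halves: the first half (bars 31–34) ends with a half cadence, the second (mm. 35–38) with a perfect authentic cadence — a large antecedent–consequent pair, i.e. a double period.
Phrase 3 begins with different material from phrase 1, making it contrasting.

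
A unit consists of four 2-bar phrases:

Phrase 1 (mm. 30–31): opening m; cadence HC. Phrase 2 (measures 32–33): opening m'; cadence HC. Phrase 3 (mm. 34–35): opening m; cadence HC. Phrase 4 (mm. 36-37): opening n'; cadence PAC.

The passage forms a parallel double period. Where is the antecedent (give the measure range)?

measures 30–33

In a double period the four phrases pair into a large antecedent (phrases 1–2, ending half cadence) and a large consequent (phrases 3–4, ending perfect authentic cadence). The antecedent spans measures 30–33.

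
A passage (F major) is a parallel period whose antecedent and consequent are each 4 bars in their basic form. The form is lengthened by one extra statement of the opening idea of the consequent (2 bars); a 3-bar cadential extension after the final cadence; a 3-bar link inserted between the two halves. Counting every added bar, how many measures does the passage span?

16 measures

Basic parallel period: 4 + 4 = 8 bars.
8 (basic form) + 2 (extra statement) + 3 (cadential extension) + 3 (link) = 16.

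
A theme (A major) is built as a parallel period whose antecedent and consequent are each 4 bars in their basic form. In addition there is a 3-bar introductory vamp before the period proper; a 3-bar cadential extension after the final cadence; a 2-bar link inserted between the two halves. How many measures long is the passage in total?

Basic parallel period: 4 + 4 = 8 bars.
8 (basic form) + 3 (introduction) + 3 (cadential extension) + 2 (link) = 16.

16 measures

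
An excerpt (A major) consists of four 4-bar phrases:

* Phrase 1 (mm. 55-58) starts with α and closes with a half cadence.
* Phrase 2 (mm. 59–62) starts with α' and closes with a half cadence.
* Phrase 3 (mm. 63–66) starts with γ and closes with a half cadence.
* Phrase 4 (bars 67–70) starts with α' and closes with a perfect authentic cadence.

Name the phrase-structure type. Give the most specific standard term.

Four phrases in two halves: the first half (mm. 55–62) ends with a half cadence, the second (bars 63-70) with a perfect authentic cadence — a large antecedent–consequent pair, i.e. a double period.
Phrase 3 begins with different material from phrase 1, making it contrasting.

contrasting double period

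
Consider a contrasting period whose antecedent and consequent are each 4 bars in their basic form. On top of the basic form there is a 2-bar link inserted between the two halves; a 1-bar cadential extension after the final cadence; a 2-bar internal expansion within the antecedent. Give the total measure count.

Basic contrasting period: 4 + 4 = 8 bars.
8 (basic form) + 2 (link) + 1 (cadential extension) + 2 (internal expansion) = 13.

13 measures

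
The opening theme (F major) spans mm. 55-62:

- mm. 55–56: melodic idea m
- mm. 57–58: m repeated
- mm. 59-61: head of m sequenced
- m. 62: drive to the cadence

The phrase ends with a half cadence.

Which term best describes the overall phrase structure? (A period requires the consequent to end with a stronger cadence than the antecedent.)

Basic idea (mm. 55-56) + its repetition (bars 57–58) form the presentation; fragmentation and cadence (bars 59–62) form the continuation — the 8-bar whole is a sentence.

sentence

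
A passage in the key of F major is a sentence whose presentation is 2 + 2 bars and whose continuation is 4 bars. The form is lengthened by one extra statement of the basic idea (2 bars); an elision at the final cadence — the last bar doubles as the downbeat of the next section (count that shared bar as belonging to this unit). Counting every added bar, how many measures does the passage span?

Basic sentence: 2 + 2 + 4 = 8 bars.
8 (basic form) + 2 (extra statement) = 10.
The elision shares a bar with the next section but does not change this unit's count.

10 measures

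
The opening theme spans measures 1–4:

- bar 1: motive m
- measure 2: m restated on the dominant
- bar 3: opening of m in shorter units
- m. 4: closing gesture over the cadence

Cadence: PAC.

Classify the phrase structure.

Basic idea (measure 1) + its repetition (m. 2) form the presentation; fragmentation and cadence (mm. 3–4) form the continuation — the 4-bar whole is a sentence.

sentence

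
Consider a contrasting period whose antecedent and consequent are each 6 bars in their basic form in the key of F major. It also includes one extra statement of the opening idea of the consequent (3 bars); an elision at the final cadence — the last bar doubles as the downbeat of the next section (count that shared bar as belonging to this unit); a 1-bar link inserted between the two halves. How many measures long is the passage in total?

16 measures

Basic contrasting period: 6 + 6 = 12 bars.
12 (basic form) + 3 (extra statement) + 1 (link) = 16.
The elision shares a bar with the next section but does not change this unit's count.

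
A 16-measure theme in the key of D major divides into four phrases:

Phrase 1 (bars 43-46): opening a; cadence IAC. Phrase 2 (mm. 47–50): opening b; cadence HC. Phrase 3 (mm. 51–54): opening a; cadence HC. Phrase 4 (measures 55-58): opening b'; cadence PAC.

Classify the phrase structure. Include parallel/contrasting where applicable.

parallel double period

Four phrases in two halves: the first half (bars 43-50) ends with a half cadence, the second (mm. 51–58) with a perfect authentic cadence — a large antecedent–consequent pair, i.e. a double period.
Phrase 3 begins with the same material as phrase 1, making it parallel.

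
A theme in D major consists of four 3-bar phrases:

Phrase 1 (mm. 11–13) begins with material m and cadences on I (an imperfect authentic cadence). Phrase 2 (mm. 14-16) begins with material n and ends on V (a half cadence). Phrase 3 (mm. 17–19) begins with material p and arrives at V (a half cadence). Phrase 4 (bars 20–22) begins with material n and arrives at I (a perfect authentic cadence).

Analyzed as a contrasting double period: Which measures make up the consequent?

In a double period the four phrases pair into a large antecedent (phrases 1–2, ending half cadence) and a large consequent (phrases 3–4, ending perfect authentic cadence). The consequent spans mm. 17–22.

measures 17–22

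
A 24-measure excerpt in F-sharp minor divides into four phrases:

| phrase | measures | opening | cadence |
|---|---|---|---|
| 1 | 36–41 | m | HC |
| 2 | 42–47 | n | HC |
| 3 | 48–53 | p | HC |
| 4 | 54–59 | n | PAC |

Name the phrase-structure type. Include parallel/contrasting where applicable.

Four phrases in two halves: the first half (bars 36-47) ends with a half cadence, the second (measures 48–59) with a perfect authentic cadence — a large antecedent–consequent pair, i.e. a double period.
Phrase 3 begins with different material from phrase 1, making it contrasting.

contrasting double period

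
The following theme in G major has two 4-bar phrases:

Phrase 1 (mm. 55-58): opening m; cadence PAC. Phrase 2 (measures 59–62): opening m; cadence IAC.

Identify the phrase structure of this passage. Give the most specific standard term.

The second phrase closes with an imperfect authentic cadence, which is not stronger than the first phrase's perfect authentic cadence; without a weak→strong cadential pair there is no antecedent–consequent relationship, so this is a phrase group rather than a period.

phrase group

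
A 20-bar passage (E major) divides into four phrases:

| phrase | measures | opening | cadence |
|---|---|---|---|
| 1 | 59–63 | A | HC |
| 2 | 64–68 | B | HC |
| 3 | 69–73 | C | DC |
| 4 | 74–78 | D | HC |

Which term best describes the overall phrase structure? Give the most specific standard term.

Phrase 4 ends with a half cadence, no stronger than phrase 2's half cadence, so the four phrases do not form a double period; nor do phrases 3–4 duplicate 1–2, so it is not a repeated period. With no phrase reaching a conclusive cadence, the passage is a phrase group.

phrase group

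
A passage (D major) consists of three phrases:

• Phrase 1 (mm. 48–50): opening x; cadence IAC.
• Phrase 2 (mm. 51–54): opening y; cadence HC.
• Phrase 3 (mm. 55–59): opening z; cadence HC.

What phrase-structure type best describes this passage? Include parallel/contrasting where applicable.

phrase group

The final phrase closes with a half cadence, which is not stronger than the preceding half cadence; the 3 phrases lack an overall antecedent–consequent design and so form a phrase group.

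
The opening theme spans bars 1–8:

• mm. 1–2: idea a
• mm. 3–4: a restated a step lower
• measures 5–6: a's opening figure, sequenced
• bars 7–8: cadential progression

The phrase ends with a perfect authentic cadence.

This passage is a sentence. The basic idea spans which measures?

The presentation of a sentence is the basic idea (mm. 1-2) plus its repetition (measures 3-4); the basic idea is therefore measures 1-2.

measures 1–2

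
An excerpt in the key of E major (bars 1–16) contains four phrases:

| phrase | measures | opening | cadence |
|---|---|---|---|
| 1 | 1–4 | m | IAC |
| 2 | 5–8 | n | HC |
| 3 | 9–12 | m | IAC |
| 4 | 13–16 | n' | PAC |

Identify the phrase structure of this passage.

parallel double period

Four phrases in two halves: the first half (measures 1–8) ends with a half cadence, the second (mm. 9-16) with a perfect authentic cadence — a large antecedent–consequent pair, i.e. a double period.
Phrase 3 begins with the same material as phrase 1, making it parallel.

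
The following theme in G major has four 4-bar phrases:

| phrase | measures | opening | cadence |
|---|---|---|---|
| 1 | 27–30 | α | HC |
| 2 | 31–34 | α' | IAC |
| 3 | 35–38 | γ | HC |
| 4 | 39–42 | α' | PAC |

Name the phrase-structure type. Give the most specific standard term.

contrasting double period

Four phrases in two halves: the first half (mm. 27–34) ends with an imperfect authentic cadence, the second (measures 35–42) with a perfect authentic cadence — a large antecedent–consequent pair, i.e. a double period.
Phrase 3 begins with different material from phrase 1, making it contrasting.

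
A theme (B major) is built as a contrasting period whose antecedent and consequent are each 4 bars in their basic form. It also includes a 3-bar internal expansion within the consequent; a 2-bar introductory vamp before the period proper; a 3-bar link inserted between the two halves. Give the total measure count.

16 measures

Basic contrasting period: 4 + 4 = 8 bars.
8 (basic form) + 3 (internal expansion) + 2 (introduction) + 3 (link) = 16.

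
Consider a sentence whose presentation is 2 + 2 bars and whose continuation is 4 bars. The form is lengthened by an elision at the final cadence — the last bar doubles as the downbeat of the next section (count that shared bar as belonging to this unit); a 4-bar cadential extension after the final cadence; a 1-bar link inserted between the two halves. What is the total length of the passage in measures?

13 measures

Basic sentence: 2 + 2 + 4 = 8 bars.
8 (basic form) + 4 (cadential extension) + 1 (link) = 13.
The elision shares a bar with the next section but does not change this unit's count.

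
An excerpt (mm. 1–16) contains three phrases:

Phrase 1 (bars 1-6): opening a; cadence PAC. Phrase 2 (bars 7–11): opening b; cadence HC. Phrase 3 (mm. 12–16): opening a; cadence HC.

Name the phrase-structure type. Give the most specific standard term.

The final phrase closes with a half cadence, which is not stronger than the preceding half cadence; the 3 phrases lack an overall antecedent–consequent design and so form a phrase group.

phrase group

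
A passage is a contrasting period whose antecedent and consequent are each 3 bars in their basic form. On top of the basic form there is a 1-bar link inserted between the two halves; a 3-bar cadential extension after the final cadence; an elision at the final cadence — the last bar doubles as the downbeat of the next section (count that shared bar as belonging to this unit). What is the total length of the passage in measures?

10 measures

Basic contrasting period: 3 + 3 = 6 bars.
6 (basic form) + 1 (link) + 3 (cadential extension) = 10.
The elision shares a bar with the next section but does not change this unit's count.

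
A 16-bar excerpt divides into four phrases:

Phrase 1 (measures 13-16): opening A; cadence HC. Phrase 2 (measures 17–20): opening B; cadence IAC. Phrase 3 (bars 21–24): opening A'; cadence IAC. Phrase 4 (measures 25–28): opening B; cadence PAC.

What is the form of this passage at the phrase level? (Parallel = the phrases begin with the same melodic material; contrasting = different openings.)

Four phrases in two halves: the first half (measures 13-20) ends with an imperfect authentic cadence, the second (mm. 21–28) with a perfect authentic cadence — a large antecedent–consequent pair, i.e. a double period.
Phrase 3 begins with the same material as phrase 1, making it parallel.

parallel double period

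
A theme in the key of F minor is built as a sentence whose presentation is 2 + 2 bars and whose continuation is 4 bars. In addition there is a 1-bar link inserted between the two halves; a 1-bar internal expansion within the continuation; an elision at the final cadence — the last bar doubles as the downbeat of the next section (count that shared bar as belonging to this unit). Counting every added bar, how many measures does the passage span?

Basic sentence: 2 + 2 + 4 = 8 bars.
8 (basic form) + 1 (link) + 1 (internal expansion) = 10.
The elision shares a bar with the next section but does not change this unit's count.

10 measures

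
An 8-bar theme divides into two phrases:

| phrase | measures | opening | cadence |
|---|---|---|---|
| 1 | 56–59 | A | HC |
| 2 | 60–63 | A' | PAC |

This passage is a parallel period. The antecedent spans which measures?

measures 56–59

The antecedent is the phrase ending with the weaker cadence (half cadence, phrase 1) and the consequent the one ending more conclusively (perfect authentic cadence, phrase 2); the antecedent is measures 56–59.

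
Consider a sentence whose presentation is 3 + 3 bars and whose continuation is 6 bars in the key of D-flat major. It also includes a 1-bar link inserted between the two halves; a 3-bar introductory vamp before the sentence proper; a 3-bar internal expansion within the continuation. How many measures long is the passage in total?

Basic sentence: 3 + 3 + 6 = 12 bars.
12 (basic form) + 1 (link) + 3 (introduction) + 3 (internal expansion) = 19.

19 measures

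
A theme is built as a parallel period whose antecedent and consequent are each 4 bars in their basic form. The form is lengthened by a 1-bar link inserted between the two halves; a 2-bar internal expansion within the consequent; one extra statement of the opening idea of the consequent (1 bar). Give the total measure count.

12 measures

Basic parallel period: 4 + 4 = 8 bars.
8 (basic form) + 1 (link) + 2 (internal expansion) + 1 (extra statement) = 12.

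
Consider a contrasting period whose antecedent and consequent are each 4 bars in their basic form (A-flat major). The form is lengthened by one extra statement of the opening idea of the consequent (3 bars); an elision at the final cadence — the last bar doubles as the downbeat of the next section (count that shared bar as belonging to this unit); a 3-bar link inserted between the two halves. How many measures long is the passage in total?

Basic contrasting period: 4 + 4 = 8 bars.
8 (basic form) + 3 (extra statement) + 3 (link) = 14.
The elision shares a bar with the next section but does not change this unit's count.

14 measures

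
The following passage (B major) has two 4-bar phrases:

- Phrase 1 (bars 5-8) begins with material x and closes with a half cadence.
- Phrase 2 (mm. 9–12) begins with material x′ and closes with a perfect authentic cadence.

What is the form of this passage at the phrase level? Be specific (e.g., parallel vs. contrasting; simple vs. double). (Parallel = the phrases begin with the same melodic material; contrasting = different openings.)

Phrase 1 ends with a half cadence (weaker) and phrase 2 with a perfect authentic cadence (stronger): antecedent + consequent = a period.
The two phrases open with the same material (x / x′), so the period is parallel.

parallel period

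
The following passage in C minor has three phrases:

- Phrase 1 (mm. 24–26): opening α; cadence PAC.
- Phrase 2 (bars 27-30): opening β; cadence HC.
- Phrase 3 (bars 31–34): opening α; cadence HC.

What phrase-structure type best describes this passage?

The final phrase closes with a half cadence, which is not stronger than the preceding half cadence; the 3 phrases lack an overall antecedent–consequent design and so form a phrase group.

phrase group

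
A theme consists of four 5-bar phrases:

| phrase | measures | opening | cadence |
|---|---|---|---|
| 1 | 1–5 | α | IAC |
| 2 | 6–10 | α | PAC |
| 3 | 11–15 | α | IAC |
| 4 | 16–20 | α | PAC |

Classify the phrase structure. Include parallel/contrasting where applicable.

repeated period

The cadence pattern IAC–PAC–IAC–PAC is weak–strong twice, and phrases 3–4 restate phrases 1–2: a period heard twice, not a double period (which would end weakly at phrase 2).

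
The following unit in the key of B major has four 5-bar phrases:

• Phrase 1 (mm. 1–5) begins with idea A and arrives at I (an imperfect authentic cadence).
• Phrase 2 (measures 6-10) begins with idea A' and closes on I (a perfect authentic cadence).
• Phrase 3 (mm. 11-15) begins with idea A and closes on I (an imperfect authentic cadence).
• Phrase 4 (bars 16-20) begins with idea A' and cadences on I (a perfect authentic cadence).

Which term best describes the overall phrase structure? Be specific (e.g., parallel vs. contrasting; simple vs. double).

The cadence pattern IAC–PAC–IAC–PAC is weak–strong twice, and phrases 3–4 restate phrases 1–2: a period heard twice, not a double period (which would end weakly at phrase 2).

repeated period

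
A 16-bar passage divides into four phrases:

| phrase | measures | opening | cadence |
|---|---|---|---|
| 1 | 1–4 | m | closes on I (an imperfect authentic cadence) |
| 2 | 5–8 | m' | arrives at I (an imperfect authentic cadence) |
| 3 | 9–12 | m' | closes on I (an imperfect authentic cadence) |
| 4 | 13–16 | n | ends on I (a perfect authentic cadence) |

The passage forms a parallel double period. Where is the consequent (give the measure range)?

In a double period the four phrases pair into a large antecedent (phrases 1–2, ending imperfect authentic cadence) and a large consequent (phrases 3–4, ending perfect authentic cadence). The consequent spans bars 9–16.

measures 9–16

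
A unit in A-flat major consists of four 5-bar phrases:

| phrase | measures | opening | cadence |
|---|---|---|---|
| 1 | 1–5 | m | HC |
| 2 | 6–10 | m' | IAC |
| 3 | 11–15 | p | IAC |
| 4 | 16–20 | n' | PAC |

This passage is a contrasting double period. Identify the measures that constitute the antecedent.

measures 1–10

In a double period the four phrases pair into a large antecedent (phrases 1–2, ending imperfect authentic cadence) and a large consequent (phrases 3–4, ending perfect authentic cadence). The antecedent spans measures 1–10.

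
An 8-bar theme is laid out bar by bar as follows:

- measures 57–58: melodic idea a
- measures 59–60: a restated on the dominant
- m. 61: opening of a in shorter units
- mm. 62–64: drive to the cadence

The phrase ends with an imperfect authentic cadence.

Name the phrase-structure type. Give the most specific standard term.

Basic idea (mm. 57–58) + its repetition (mm. 59–60) form the presentation; fragmentation and cadence (mm. 61–64) form the continuation — the 8-bar whole is a sentence.

sentence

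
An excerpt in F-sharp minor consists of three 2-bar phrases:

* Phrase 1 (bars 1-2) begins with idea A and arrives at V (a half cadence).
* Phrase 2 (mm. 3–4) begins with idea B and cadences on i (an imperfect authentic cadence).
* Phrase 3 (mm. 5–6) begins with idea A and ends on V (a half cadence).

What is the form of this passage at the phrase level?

phrase group

The final phrase closes with a half cadence, which is not stronger than the preceding imperfect authentic cadence; the 3 phrases lack an overall antecedent–consequent design and so form a phrase group.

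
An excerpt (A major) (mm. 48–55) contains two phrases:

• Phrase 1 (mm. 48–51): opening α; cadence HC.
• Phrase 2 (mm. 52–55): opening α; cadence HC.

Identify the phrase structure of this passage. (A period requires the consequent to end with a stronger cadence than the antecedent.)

repeated phrase

Both phrases have the same opening (α) and the same cadence (half cadence): the second is a restatement, not a consequent, so this is a repeated phrase rather than a period.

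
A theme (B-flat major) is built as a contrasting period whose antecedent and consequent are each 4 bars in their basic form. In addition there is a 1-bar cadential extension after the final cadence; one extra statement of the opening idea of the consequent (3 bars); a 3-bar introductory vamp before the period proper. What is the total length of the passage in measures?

15 measures

Basic contrasting period: 4 + 4 = 8 bars.
8 (basic form) + 1 (cadential extension) + 3 (extra statement) + 3 (introduction) = 15.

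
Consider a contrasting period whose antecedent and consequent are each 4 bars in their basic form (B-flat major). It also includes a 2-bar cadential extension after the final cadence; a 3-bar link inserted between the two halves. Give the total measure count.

Basic contrasting period: 4 + 4 = 8 bars.
8 (basic form) + 2 (cadential extension) + 3 (link) = 13.

13 measures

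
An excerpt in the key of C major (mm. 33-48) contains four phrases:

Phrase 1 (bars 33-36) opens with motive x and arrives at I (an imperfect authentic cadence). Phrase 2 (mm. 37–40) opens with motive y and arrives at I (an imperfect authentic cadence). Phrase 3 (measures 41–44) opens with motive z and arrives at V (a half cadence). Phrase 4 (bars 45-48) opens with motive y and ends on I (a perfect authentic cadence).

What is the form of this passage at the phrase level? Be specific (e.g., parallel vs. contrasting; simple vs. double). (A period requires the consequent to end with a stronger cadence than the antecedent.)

contrasting double period

Four phrases in two halves: the first half (mm. 33–40) ends with an imperfect authentic cadence, the second (mm. 41-48) with a perfect authentic cadence — a large antecedent–consequent pair, i.e. a double period.
Phrase 3 begins with different material from phrase 1, making it contrasting.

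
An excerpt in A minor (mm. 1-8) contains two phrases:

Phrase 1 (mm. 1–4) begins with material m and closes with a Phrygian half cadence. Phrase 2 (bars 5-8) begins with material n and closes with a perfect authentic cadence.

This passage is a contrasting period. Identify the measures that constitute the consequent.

The antecedent is the phrase ending with the weaker cadence (Phrygian half cadence, phrase 1) and the consequent the one ending more conclusively (perfect authentic cadence, phrase 2); the consequent is bars 5–8.

measures 5–8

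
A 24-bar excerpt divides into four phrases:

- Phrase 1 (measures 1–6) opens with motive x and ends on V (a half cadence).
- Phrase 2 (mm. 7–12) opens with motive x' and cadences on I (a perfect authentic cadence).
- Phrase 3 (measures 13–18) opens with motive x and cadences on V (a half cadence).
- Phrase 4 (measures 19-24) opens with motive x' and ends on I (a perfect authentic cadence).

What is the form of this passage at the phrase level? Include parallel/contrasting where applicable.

The cadence pattern HC–PAC–HC–PAC is weak–strong twice, and phrases 3–4 restate phrases 1–2: a period heard twice, not a double period (which would end weakly at phrase 2).

repeated period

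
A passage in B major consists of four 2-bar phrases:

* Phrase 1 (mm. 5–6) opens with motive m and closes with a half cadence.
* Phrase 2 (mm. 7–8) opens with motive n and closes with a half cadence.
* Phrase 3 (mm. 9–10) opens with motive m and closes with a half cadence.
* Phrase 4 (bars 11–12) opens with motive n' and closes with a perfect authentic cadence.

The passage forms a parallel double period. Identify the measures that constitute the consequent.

In a double period the four phrases pair into a large antecedent (phrases 1–2, ending half cadence) and a large consequent (phrases 3–4, ending perfect authentic cadence). The consequent spans mm. 9–12.

measures 9–12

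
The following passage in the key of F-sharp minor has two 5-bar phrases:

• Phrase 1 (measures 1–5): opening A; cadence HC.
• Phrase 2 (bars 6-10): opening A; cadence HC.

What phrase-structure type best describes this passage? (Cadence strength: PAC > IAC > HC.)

Both phrases have the same opening (A) and the same cadence (half cadence): the second is a restatement, not a consequent, so this is a repeated phrase rather than a period.

repeated phrase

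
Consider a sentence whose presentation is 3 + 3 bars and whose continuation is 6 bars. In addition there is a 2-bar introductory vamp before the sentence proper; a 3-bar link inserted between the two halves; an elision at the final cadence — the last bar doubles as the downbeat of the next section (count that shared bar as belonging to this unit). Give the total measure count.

Basic sentence: 3 + 3 + 6 = 12 bars.
12 (basic form) + 2 (introduction) + 3 (link) = 17.
The elision shares a bar with the next section but does not change this unit's count.

17 measures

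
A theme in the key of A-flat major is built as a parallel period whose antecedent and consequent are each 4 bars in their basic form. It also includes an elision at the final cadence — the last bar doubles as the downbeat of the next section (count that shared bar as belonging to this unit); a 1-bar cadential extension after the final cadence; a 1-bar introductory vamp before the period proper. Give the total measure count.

10 measures

Basic parallel period: 4 + 4 = 8 bars.
8 (basic form) + 1 (cadential extension) + 1 (introduction) = 10.
The elision shares a bar with the next section but does not change this unit's count.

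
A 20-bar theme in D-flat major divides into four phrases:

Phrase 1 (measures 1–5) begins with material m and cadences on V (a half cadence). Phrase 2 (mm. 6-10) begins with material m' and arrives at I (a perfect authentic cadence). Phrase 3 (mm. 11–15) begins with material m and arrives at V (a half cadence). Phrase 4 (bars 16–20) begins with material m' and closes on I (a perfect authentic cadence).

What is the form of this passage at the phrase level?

repeated period

The cadence pattern HC–PAC–HC–PAC is weak–strong twice, and phrases 3–4 restate phrases 1–2: a period heard twice, not a double period (which would end weakly at phrase 2).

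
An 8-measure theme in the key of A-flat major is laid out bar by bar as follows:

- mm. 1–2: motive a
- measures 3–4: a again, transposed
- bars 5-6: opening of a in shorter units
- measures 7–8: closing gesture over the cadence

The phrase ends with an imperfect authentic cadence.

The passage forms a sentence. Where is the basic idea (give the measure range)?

The presentation of a sentence is the basic idea (mm. 1–2) plus its repetition (mm. 3-4); the basic idea is therefore mm. 1-2.

measures 1–2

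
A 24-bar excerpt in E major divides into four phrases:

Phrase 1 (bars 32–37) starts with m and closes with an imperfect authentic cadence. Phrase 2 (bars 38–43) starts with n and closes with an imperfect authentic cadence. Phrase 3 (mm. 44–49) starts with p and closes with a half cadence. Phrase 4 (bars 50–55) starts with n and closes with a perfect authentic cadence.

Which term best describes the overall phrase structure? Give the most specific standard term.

Four phrases in two halves: the first half (mm. 32-43) ends with an imperfect authentic cadence, the second (measures 44–55) with a perfect authentic cadence — a large antecedent–consequent pair, i.e. a double period.
Phrase 3 begins with different material from phrase 1, making it contrasting.

contrasting double period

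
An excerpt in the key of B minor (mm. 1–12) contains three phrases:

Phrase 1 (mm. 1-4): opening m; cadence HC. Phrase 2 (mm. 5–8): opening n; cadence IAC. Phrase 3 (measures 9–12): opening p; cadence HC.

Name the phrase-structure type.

The final phrase closes with a half cadence, which is not stronger than the preceding imperfect authentic cadence; the 3 phrases lack an overall antecedent–consequent design and so form a phrase group.

phrase group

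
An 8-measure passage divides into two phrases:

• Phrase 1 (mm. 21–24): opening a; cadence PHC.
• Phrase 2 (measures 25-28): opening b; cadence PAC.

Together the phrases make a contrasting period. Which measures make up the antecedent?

measures 21–24

The phrase ending with the weaker cadence (Phrygian half cadence) is the antecedent; the one ending more conclusively (perfect authentic cadence) is the consequent. The antecedent is measures 21–24.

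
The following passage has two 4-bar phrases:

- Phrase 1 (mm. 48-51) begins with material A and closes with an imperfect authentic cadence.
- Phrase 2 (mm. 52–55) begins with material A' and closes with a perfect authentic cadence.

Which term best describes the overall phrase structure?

Phrase 1 ends with an imperfect authentic cadence (weaker) and phrase 2 with a perfect authentic cadence (stronger): antecedent + consequent = a period.
The two phrases open with the same material (A / A'), so the period is parallel.

parallel period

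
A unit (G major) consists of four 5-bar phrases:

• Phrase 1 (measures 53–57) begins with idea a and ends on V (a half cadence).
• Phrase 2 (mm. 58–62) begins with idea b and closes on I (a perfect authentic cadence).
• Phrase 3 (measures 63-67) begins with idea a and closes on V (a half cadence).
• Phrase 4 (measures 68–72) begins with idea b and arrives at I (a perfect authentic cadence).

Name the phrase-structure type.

repeated period

The cadence pattern HC–PAC–HC–PAC is weak–strong twice, and phrases 3–4 restate phrases 1–2: a period heard twice, not a double period (which would end weakly at phrase 2).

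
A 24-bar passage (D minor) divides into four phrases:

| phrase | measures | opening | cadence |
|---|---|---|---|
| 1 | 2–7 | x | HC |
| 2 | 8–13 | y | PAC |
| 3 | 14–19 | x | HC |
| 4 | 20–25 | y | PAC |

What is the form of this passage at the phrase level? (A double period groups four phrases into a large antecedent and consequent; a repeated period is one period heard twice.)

The cadence pattern HC–PAC–HC–PAC is weak–strong twice, and phrases 3–4 restate phrases 1–2: a period heard twice, not a double period (which would end weakly at phrase 2).

repeated period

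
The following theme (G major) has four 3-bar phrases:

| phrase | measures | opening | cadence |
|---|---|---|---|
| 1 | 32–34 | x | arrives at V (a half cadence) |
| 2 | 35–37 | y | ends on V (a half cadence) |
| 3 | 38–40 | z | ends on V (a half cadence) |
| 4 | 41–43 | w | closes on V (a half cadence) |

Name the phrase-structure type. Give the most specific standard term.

phrase group

Phrase 4 ends with a half cadence, no stronger than phrase 2's half cadence, so the four phrases do not form a double period; nor do phrases 3–4 duplicate 1–2, so it is not a repeated period. With no phrase reaching a conclusive cadence, the passage is a phrase group.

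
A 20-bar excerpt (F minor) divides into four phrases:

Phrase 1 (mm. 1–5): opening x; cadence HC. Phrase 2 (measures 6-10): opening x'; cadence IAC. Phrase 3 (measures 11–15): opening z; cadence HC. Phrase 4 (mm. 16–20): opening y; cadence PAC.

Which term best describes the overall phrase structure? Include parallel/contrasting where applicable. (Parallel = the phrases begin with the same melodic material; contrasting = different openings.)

Four phrases in two halves: the first half (bars 1–10) ends with an imperfect authentic cadence, the second (measures 11–20) with a perfect authentic cadence — a large antecedent–consequent pair, i.e. a double period.
Phrase 3 begins with different material from phrase 1, making it contrasting.

contrasting double period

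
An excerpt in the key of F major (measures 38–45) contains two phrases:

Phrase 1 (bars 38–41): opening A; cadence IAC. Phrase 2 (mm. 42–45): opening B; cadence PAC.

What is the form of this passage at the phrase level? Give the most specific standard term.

contrasting period

Phrase 1 ends with an imperfect authentic cadence (weaker) and phrase 2 with a perfect authentic cadence (stronger): antecedent + consequent = a period.
The two phrases open with different material (A / B), so the period is contrasting.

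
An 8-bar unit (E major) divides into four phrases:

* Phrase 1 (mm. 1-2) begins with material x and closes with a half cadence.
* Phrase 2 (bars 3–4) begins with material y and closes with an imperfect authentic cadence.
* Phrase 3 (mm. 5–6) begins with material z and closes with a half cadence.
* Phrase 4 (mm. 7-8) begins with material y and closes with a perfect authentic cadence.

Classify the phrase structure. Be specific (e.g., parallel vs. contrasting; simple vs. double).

contrasting double period

Four phrases in two halves: the first half (bars 1–4) ends with an imperfect authentic cadence, the second (measures 5–8) with a perfect authentic cadence — a large antecedent–consequent pair, i.e. a double period.
Phrase 3 begins with different material from phrase 1, making it contrasting.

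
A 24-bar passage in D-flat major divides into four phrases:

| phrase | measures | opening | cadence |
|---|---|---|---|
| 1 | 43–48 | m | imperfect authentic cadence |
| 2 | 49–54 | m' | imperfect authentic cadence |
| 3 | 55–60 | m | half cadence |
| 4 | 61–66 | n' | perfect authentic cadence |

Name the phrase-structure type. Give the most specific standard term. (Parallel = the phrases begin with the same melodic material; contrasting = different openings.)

parallel double period

Four phrases in two halves: the first half (mm. 43-54) ends with an imperfect authentic cadence, the second (measures 55–66) with a perfect authentic cadence — a large antecedent–consequent pair, i.e. a double period.
Phrase 3 begins with the same material as phrase 1, making it parallel.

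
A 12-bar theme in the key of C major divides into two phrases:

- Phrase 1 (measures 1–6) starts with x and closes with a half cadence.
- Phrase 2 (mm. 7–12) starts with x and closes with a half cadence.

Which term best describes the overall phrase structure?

Both phrases have the same opening (x) and the same cadence (half cadence): the second is a restatement, not a consequent, so this is a repeated phrase rather than a period.

repeated phrase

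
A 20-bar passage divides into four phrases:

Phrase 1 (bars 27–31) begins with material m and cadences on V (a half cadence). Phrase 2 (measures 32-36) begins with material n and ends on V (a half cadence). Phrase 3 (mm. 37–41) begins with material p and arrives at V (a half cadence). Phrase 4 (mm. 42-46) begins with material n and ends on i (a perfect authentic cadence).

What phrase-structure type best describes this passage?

contrasting double period

Four phrases in two halves: the first half (mm. 27-36) ends with a half cadence, the second (mm. 37–46) with a perfect authentic cadence — a large antecedent–consequent pair, i.e. a double period.
Phrase 3 begins with different material from phrase 1, making it contrasting.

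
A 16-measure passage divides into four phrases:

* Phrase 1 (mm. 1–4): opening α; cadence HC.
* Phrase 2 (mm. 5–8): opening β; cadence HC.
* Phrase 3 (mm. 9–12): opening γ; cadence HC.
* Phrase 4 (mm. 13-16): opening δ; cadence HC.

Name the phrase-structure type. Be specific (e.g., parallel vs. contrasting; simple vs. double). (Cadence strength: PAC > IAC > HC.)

phrase group

Phrase 4 ends with a half cadence, no stronger than phrase 2's half cadence, so the four phrases do not form a double period; nor do phrases 3–4 duplicate 1–2, so it is not a repeated period. With no phrase reaching a conclusive cadence, the passage is a phrase group.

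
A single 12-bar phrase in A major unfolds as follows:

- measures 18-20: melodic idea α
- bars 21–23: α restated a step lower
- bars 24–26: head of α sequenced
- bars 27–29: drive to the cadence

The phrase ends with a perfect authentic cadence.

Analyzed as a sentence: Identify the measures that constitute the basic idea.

The presentation of a sentence is the basic idea (measures 18–20) plus its repetition (bars 21–23); the basic idea is therefore measures 18–20.

measures 18–20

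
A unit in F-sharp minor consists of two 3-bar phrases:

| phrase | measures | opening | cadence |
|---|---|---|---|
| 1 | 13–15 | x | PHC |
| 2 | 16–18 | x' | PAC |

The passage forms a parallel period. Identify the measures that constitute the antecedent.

measures 13–15

The antecedent is the phrase ending with the weaker cadence (Phrygian half cadence, phrase 1) and the consequent the one ending more conclusively (perfect authentic cadence, phrase 2); the antecedent is mm. 13–15.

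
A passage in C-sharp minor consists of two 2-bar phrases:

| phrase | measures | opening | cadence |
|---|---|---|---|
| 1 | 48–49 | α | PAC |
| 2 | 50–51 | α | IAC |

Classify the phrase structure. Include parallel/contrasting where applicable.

phrase group

The second phrase closes with an imperfect authentic cadence, which is not stronger than the first phrase's perfect authentic cadence; without a weak→strong cadential pair there is no antecedent–consequent relationship, so this is a phrase group rather than a period.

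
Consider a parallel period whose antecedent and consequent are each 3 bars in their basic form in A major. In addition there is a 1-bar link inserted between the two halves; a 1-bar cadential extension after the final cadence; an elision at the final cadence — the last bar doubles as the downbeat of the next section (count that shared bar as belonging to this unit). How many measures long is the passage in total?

Basic parallel period: 3 + 3 = 6 bars.
6 (basic form) + 1 (link) + 1 (cadential extension) = 8.
The elision shares a bar with the next section but does not change this unit's count.

8 measures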